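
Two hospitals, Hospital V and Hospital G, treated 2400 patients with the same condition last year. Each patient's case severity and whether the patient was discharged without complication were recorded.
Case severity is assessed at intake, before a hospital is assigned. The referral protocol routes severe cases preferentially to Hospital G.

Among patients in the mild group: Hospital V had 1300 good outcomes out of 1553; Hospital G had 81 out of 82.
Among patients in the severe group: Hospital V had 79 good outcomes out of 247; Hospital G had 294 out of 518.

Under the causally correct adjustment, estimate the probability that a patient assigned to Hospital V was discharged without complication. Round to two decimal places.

Since case severity is a pre-existing factor (not a product of the hospital) and it affects the outcome on its own, it is a confounder. The stratified rates, not the pooled rate, identify the causal effect.
Standardising Hospital V to the population case severity mix: 0.681·1300/1553 + 0.319·79/247 = 0.672.

0.67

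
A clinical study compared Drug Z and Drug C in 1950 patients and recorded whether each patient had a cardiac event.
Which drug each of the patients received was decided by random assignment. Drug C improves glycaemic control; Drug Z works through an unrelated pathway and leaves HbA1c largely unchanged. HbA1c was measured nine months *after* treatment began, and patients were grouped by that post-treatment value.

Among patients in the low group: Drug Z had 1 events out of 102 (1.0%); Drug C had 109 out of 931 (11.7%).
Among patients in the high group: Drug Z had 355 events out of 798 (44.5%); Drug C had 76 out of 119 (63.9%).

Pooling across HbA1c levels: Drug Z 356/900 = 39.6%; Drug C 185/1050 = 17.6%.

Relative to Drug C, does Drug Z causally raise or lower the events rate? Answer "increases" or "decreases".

increases

HbA1c is recorded after the drug and is itself shifted by it — it sits on the causal path from drug to outcome. Conditioning on a mediator would strip out part of the effect we want; the pooled comparison gives the total causal effect.
Pooled: Drug Z 39.6% vs Drug C 17.6%; Drug C is lower overall.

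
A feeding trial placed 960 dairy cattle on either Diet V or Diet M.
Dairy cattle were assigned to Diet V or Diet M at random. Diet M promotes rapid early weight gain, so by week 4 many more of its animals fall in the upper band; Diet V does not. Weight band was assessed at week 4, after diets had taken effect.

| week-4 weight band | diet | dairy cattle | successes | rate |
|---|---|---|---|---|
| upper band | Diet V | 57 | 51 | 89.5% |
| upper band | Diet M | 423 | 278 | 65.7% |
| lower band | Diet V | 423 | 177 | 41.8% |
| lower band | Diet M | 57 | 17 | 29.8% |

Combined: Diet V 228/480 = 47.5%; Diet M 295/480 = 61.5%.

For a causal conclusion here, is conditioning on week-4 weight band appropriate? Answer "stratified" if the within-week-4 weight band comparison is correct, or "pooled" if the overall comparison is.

The stratified and pooled comparisons disagree (Diet V wins within each week-4 weight band; Diet M wins overall), so the answer turns on the causal role of week-4 weight band.
Because the diet influences week-4 weight band, week-4 weight band is a post-treatment mediator, not a confounder. Stratifying on it would bias the estimate; the causal effect is the crude pooled difference.
Pooled: Diet V 47.5% vs Diet M 61.5%; Diet M is higher overall.

pooled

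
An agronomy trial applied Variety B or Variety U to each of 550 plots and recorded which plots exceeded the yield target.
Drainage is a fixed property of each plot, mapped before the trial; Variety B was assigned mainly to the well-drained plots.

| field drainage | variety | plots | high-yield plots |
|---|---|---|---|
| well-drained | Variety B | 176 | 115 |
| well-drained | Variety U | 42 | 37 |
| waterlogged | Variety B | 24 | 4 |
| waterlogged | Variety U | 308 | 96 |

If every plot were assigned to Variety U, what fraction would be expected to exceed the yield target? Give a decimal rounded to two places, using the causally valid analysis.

Within every field drainage level Variety U has the higher rate, yet pooled Variety B does — Simpson's reversal.
Field drainage is set before the variety has any effect — it is not caused by the variety — and it independently drives the outcome. That makes it a confounder, so the causal comparison is within field drainage levels.
Standardising Variety U to the population field drainage mix: 0.396·37/42 + 0.604·96/308 = 0.537.

0.54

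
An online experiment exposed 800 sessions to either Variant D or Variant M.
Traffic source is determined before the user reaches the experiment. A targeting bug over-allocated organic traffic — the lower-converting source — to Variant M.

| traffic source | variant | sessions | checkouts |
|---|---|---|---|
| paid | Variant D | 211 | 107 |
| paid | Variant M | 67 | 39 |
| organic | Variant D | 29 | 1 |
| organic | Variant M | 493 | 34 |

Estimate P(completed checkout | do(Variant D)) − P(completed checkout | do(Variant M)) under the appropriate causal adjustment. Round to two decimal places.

-0.05

Since traffic source is a pre-existing factor (not a product of the variant) and it affects the outcome on its own, it is a confounder. The stratified rates, not the pooled rate, identify the causal effect.
Adjusting over the population distribution of traffic source: 0.347·(0.507−0.582) + 0.652·(0.034−0.069) = -0.049.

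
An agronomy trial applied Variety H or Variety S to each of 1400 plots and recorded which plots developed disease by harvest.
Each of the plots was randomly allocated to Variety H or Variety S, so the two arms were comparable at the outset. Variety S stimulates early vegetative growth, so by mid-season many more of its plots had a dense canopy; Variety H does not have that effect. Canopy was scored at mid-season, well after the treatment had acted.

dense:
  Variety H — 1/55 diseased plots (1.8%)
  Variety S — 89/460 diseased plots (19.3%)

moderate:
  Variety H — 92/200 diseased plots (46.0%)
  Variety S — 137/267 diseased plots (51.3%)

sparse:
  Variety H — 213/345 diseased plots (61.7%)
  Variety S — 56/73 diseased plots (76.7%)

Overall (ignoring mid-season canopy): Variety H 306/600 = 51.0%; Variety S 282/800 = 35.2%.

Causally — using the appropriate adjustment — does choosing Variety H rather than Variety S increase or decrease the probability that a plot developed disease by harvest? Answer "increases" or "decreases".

Stratifying would compare varietys among plots the varietys themselves sorted into mid-season canopy groups — a form of selection on an intermediate. The unconditioned pooled rates give the total causal effect.
Pooled: Variety H 51.0% vs Variety S 35.2%; Variety S is lower overall.

increases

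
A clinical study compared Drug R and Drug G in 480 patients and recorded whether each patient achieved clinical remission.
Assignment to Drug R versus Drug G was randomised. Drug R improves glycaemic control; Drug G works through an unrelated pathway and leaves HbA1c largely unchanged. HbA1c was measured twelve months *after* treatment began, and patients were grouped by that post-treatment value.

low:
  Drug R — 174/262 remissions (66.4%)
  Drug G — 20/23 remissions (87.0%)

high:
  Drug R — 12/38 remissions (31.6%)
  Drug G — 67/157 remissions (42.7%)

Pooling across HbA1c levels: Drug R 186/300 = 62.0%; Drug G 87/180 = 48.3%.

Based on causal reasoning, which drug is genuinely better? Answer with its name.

Drug R

The HbA1c-specific comparison favours Drug G throughout, but the pooled figures favour Drug R. The question is whether to condition on HbA1c.
HbA1c is recorded after the drug and is itself shifted by it — it sits on the causal path from drug to outcome. Conditioning on a mediator would strip out part of the effect we want; the pooled comparison gives the total causal effect.
Pooled: Drug R 62.0% vs Drug G 48.3%; Drug R is higher overall.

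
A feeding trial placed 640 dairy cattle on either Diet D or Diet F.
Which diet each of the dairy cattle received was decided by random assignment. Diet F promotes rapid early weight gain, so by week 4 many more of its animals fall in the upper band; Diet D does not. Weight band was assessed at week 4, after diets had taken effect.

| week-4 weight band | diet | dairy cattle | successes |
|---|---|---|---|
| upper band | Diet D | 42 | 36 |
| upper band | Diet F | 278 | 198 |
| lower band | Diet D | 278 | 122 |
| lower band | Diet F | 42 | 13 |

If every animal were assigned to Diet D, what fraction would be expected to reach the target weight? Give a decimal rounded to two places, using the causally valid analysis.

Week-4 weight band here is a post-treatment variable shaped by the diet; conditioning on it would introduce bias rather than remove it. The overall comparison is the causal one.
So P(outcome | do(Diet D)) is just the pooled rate for Diet D: 158/320 = 0.494.

0.49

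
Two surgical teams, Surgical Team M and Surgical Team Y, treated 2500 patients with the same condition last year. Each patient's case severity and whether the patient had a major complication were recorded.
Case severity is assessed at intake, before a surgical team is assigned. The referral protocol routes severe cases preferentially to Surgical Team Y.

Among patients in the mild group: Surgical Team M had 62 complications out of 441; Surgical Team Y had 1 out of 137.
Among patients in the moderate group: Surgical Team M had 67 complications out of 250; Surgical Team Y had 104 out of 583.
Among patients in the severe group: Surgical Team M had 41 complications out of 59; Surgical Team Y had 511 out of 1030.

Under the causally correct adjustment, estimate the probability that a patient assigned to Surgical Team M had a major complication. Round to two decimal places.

0.42

Case severity satisfies the back-door criterion: it is not a descendant of the surgical team, and it blocks the spurious path from surgical team to outcome. Adjusting for it (i.e., using the within-case severity rates) gives the causal effect.
Standardising Surgical Team M to the population case severity mix: 0.231·62/441 + 0.333·67/250 + 0.436·41/59 = 0.425.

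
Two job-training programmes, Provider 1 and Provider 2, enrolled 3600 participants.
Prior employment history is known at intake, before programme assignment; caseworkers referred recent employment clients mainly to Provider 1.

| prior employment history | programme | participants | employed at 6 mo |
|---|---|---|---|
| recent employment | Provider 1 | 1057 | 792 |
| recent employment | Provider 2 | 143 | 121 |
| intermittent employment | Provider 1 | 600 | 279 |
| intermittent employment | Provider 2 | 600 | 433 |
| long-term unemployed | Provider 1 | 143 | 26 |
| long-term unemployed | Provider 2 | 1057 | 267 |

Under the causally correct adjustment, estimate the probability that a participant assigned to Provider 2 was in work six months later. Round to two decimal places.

Since prior employment history is a pre-existing factor (not a product of the programme) and it affects the outcome on its own, it is a confounder. The stratified rates, not the pooled rate, identify the causal effect.
Standardising Provider 2 to the population prior employment history mix: 0.333·121/143 + 0.333·433/600 + 0.333·267/1057 = 0.607.

0.61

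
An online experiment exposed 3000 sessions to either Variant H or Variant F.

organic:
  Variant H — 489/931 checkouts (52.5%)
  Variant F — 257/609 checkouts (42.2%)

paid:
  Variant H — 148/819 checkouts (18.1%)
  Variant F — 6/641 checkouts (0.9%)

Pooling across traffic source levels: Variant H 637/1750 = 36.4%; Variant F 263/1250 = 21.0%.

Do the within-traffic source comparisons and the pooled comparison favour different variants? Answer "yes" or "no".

Within each traffic source level (organic 52.5% vs 42.2%; paid 18.1% vs 0.9%), Variant H has the higher rate every time. Pooled: 36.4% vs 21.0% — Variant H has the higher rate overall. They agree.

no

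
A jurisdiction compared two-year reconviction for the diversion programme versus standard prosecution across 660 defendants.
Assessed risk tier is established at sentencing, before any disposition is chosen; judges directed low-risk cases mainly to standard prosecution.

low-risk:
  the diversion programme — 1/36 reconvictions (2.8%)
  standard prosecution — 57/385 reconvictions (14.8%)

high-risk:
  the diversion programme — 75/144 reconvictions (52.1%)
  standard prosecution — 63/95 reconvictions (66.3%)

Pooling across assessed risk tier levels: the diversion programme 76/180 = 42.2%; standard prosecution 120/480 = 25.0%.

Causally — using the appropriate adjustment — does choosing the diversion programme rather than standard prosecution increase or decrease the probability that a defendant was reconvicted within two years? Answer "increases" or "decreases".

decreases

The stratified and pooled comparisons disagree (the diversion programme wins within each assessed risk tier; standard prosecution wins overall), so the answer turns on the causal role of assessed risk tier.
Assessed risk tier is set before the disposition has any effect — it is not caused by the disposition — and it independently drives the outcome. That makes it a confounder, so the causal comparison is within assessed risk tier levels.
Within each level — low-risk: 2.8% vs 14.8%; high-risk: 52.1% vs 66.3% — the diversion programme is lower every time.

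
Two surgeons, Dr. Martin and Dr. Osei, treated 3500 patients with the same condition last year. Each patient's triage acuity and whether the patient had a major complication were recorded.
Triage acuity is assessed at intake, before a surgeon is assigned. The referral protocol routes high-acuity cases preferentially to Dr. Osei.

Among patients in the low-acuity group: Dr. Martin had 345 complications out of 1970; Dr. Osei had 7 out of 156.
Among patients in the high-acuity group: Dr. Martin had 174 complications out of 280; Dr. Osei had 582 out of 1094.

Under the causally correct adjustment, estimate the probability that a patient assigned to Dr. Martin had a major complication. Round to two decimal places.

Here triage acuity is a common cause — it drives both which surgeon a case falls under and the outcome. The crude comparison mixes populations; the stratum-specific rates are the causally relevant ones.
Standardising Dr. Martin to the population triage acuity mix: 0.607·345/1970 + 0.393·174/280 = 0.350.

0.35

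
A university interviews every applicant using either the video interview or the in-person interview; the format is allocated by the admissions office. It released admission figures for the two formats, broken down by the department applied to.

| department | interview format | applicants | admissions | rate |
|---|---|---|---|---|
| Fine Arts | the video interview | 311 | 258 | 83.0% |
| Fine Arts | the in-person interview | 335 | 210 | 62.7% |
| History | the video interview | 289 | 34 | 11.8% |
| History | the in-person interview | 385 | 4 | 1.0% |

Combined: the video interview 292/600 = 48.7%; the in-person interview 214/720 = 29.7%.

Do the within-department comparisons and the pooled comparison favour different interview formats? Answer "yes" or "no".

no

Within each department level (Fine Arts 83.0% vs 62.7%; History 11.8% vs 1.0%), the video interview has the higher rate every time. Pooled: 48.7% vs 29.7% — the video interview has the higher rate overall. They agree.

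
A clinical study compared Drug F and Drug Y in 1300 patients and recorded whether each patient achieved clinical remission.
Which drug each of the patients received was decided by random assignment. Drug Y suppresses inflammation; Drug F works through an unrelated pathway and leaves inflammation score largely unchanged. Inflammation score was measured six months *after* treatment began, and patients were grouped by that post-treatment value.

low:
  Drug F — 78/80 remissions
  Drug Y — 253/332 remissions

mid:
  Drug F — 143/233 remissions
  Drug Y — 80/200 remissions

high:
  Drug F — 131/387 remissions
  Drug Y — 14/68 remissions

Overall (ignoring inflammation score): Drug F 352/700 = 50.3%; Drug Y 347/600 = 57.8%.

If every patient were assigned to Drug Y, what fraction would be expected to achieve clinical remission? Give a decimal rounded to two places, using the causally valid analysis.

0.58

Inflammation score here is a post-treatment variable shaped by the drug; conditioning on it would introduce bias rather than remove it. The overall comparison is the causal one.
So P(outcome | do(Drug Y)) is just the pooled rate for Drug Y: 347/600 = 0.578.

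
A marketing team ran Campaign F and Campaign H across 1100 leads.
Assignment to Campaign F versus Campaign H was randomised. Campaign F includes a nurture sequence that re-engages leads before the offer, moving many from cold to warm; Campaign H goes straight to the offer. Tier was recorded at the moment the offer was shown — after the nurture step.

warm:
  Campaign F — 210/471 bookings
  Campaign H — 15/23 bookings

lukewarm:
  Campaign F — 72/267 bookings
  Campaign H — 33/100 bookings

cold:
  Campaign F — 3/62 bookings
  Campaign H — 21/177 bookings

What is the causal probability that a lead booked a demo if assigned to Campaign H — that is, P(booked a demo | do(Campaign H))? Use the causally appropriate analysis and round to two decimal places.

Campaign H is higher inside every engagement tier stratum but Campaign F is higher in aggregate. Whether to stratify depends on how engagement tier relates to the campaign.
Engagement tier here is a post-treatment variable shaped by the campaign; conditioning on it would introduce bias rather than remove it. The overall comparison is the causal one.
So P(outcome | do(Campaign H)) is just the pooled rate for Campaign H: 69/300 = 0.230.

0.23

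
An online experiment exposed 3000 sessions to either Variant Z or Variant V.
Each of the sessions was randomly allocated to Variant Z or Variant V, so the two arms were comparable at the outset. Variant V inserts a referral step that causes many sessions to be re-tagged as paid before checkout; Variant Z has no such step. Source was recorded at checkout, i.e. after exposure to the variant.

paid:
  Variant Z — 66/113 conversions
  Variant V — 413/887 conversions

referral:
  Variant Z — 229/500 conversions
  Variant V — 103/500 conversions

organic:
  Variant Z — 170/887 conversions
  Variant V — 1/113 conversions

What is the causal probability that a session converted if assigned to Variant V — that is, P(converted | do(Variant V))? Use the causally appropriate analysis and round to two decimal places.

Traffic source is downstream of the variant. One should not condition on a consequence of treatment, so the overall rates are the right comparison.
So P(outcome | do(Variant V)) is just the pooled rate for Variant V: 517/1500 = 0.345.

0.34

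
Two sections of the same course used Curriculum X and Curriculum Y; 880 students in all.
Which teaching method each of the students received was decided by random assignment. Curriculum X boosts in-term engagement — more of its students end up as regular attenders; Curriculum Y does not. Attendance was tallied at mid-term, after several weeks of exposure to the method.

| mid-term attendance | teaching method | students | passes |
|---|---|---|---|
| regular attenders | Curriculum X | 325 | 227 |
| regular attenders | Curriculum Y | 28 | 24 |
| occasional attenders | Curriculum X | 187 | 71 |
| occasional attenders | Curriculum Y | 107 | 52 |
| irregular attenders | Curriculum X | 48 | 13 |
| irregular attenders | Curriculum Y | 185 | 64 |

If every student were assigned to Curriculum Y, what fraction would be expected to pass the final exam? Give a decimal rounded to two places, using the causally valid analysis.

The mid-term attendance-specific comparison favours Curriculum Y throughout, but the pooled figures favour Curriculum X. The question is whether to condition on mid-term attendance.
Mid-term attendance lies on the pathway teaching method → mid-term attendance → outcome, so adjusting for it blocks the indirect effect. For the total causal effect of teaching method, use the unadjusted pooled rates.
So P(outcome | do(Curriculum Y)) is just the pooled rate for Curriculum Y: 140/320 = 0.438.

0.44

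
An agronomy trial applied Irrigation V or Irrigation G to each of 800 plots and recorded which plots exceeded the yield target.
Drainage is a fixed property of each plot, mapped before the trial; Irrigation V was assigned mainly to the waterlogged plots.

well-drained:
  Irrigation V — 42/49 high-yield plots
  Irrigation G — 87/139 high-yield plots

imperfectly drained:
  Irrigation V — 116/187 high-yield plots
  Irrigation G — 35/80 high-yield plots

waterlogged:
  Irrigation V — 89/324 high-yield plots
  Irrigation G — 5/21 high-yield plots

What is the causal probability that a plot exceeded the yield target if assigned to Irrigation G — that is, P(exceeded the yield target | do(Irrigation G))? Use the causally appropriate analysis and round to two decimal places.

0.40

The stratified and pooled comparisons disagree (Irrigation V wins within each field drainage; Irrigation G wins overall), so the answer turns on the causal role of field drainage.
The imbalance in field drainage arose from how plots were allocated, not from anything the irrigation did; and field drainage independently affects the outcome. The pooled gap is confounded — condition on field drainage.
Standardising Irrigation G to the population field drainage mix: 0.235·87/139 + 0.334·35/80 + 0.431·5/21 = 0.396.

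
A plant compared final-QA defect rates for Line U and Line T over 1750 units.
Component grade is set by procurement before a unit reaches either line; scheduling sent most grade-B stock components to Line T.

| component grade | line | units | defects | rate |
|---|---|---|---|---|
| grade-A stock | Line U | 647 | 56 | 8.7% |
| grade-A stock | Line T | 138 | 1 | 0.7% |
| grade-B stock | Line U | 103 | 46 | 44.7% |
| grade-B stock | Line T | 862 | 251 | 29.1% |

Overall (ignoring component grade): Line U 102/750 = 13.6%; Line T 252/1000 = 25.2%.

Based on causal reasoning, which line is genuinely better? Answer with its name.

Component grade differs across lines for reasons unrelated to any effect of the line itself, and it separately predicts the outcome — a classic confounder. We must compare within component grade levels.
Within each level — grade-A stock: 8.7% vs 0.7%; grade-B stock: 44.7% vs 29.1% — Line T is lower every time.

Line T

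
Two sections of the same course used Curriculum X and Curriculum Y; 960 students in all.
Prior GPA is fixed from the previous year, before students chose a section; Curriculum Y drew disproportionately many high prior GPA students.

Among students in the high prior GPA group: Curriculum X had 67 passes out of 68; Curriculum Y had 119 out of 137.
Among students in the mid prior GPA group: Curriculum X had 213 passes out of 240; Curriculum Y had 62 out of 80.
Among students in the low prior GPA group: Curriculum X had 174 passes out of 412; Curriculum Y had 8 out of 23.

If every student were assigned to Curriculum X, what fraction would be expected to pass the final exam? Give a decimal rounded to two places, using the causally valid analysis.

The prior GPA band-specific comparison favours Curriculum X throughout, but the pooled figures favour Curriculum Y. The question is whether to condition on prior GPA band.
Prior GPA band is set before the teaching method has any effect — it is not caused by the teaching method — and it independently drives the outcome. That makes it a confounder, so the causal comparison is within prior GPA band levels.
Standardising Curriculum X to the population prior GPA band mix: 0.214·67/68 + 0.333·213/240 + 0.453·174/412 = 0.698.

0.70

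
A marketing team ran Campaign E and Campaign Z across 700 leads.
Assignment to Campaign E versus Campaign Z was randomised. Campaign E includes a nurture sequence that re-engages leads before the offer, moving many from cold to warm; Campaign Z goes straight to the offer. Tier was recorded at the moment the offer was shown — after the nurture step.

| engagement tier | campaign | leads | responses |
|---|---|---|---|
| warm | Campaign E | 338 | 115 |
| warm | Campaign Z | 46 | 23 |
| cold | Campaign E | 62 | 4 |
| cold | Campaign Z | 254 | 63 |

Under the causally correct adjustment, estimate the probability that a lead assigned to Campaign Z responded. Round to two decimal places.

0.29

Engagement tier is downstream of the campaign. One should not condition on a consequence of treatment, so the overall rates are the right comparison.
So P(outcome | do(Campaign Z)) is just the pooled rate for Campaign Z: 86/300 = 0.287.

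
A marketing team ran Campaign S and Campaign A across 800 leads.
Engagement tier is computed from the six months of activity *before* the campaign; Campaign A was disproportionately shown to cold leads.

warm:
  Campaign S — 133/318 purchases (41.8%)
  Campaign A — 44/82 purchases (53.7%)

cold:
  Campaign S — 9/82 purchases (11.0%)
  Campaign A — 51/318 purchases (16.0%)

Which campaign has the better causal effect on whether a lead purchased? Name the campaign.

The imbalance in engagement tier arose from how leads were allocated, not from anything the campaign did; and engagement tier independently affects the outcome. The pooled gap is confounded — condition on engagement tier.
Within each level — warm: 41.8% vs 53.7%; cold: 11.0% vs 16.0% — Campaign A is higher every time.

Campaign A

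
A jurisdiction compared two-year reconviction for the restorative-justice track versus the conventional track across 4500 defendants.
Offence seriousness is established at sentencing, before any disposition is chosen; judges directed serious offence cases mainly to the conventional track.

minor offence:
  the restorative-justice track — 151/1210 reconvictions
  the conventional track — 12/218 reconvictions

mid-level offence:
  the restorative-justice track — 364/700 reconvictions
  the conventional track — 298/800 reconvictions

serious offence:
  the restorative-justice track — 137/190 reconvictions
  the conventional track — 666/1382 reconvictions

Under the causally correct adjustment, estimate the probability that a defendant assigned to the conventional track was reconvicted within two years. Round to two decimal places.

0.31

Offence seriousness satisfies the back-door criterion: it is not a descendant of the disposition, and it blocks the spurious path from disposition to outcome. Adjusting for it (i.e., using the within-offence seriousness rates) gives the causal effect.
Standardising the conventional track to the population offence seriousness mix: 0.317·12/218 + 0.333·298/800 + 0.349·666/1382 = 0.310.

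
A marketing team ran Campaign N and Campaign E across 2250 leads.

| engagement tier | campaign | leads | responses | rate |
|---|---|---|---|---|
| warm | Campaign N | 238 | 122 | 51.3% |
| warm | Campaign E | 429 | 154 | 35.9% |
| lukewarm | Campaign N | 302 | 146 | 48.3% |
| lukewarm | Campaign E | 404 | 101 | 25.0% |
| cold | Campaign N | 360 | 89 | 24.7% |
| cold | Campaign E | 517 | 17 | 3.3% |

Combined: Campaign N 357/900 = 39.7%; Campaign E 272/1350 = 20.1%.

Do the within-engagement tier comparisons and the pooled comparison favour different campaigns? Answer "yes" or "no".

no

Within each engagement tier level (warm 51.3% vs 35.9%; lukewarm 48.3% vs 25.0%; cold 24.7% vs 3.3%), Campaign N has the higher rate every time. Pooled: 39.7% vs 20.1% — Campaign N has the higher rate overall. They agree.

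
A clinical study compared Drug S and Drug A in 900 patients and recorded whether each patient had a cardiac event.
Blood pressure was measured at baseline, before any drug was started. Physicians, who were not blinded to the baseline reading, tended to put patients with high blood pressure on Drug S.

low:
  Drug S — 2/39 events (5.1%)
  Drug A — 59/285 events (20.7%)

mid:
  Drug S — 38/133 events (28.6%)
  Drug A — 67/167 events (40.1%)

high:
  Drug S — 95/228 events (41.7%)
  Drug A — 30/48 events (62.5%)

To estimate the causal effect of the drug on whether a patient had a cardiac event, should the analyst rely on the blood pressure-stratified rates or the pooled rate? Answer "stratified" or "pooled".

The imbalance in blood pressure arose from how patients were allocated, not from anything the drug did; and blood pressure independently affects the outcome. The pooled gap is confounded — condition on blood pressure.
Within each level — low: 5.1% vs 20.7%; mid: 28.6% vs 40.1%; high: 41.7% vs 62.5% — Drug S is lower every time.

stratified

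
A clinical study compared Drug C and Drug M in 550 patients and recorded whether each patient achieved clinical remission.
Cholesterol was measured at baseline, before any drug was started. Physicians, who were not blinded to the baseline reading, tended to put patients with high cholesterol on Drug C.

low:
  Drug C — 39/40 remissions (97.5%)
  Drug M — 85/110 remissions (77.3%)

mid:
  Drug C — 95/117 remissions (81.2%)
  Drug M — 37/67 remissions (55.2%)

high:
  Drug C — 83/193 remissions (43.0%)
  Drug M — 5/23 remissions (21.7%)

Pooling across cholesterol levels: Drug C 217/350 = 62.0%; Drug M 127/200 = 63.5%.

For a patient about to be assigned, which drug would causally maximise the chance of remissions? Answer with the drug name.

Drug C

Drug C is higher inside every cholesterol stratum but Drug M is higher in aggregate. Whether to stratify depends on how cholesterol relates to the drug.
Cholesterol differs across drugs for reasons unrelated to any effect of the drug itself, and it separately predicts the outcome — a classic confounder. We must compare within cholesterol levels.
Within each level — low: 97.5% vs 77.3%; mid: 81.2% vs 55.2%; high: 43.0% vs 21.7% — Drug C is higher every time.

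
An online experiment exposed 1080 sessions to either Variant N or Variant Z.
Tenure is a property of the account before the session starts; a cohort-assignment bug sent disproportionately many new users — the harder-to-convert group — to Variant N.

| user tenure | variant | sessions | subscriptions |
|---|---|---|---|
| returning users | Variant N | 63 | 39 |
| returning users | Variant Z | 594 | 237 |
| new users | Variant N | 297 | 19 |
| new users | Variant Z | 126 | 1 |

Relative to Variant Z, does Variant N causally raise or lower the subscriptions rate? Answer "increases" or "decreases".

increases

The stratified and pooled comparisons disagree (Variant N wins within each user tenure; Variant Z wins overall), so the answer turns on the causal role of user tenure.
User tenure satisfies the back-door criterion: it is not a descendant of the variant, and it blocks the spurious path from variant to outcome. Adjusting for it (i.e., using the within-user tenure rates) gives the causal effect.
Within each level — returning users: 61.9% vs 39.9%; new users: 6.4% vs 0.8% — Variant N is higher every time.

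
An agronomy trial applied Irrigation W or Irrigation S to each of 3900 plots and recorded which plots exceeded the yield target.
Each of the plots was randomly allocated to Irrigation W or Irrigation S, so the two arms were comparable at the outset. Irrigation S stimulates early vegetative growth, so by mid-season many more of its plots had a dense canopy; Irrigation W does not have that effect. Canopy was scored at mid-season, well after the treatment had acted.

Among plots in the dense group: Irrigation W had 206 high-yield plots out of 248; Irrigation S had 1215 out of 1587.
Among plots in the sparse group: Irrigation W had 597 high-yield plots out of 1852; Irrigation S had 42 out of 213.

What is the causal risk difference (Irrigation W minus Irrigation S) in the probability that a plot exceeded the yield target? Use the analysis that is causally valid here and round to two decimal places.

-0.32

Mid-season canopy is downstream of the irrigation. One should not condition on a consequence of treatment, so the overall rates are the right comparison.
The causal difference is the pooled difference: 0.382 − 0.698 = -0.316.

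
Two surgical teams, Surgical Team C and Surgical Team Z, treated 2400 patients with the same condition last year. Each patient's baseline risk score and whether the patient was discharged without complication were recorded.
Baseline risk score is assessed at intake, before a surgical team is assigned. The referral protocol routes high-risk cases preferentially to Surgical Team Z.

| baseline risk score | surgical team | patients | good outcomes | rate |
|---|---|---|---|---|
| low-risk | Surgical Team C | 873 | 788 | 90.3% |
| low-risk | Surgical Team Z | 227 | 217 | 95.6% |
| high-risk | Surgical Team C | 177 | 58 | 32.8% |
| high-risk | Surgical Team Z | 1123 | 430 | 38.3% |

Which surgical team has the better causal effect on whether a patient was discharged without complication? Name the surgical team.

Here baseline risk score is a common cause — it drives both which surgical team a case falls under and the outcome. The crude comparison mixes populations; the stratum-specific rates are the causally relevant ones.
Within each level — low-risk: 90.3% vs 95.6%; high-risk: 32.8% vs 38.3% — Surgical Team Z is higher every time.

Surgical Team Z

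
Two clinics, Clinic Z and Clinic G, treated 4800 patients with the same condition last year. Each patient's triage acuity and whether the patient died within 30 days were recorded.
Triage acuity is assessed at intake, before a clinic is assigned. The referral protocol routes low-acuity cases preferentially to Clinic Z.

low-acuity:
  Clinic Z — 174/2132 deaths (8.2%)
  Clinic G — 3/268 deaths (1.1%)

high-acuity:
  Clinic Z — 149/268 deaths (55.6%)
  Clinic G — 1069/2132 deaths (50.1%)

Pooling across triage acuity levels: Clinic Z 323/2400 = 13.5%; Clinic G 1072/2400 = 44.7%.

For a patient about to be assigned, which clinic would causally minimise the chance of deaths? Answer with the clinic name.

Clinic G

The stratified and pooled comparisons disagree (Clinic G wins within each triage acuity; Clinic Z wins overall), so the answer turns on the causal role of triage acuity.
Here triage acuity is a common cause — it drives both which clinic a case falls under and the outcome. The crude comparison mixes populations; the stratum-specific rates are the causally relevant ones.
Within each level — low-acuity: 8.2% vs 1.1%; high-acuity: 55.6% vs 50.1% — Clinic G is lower every time.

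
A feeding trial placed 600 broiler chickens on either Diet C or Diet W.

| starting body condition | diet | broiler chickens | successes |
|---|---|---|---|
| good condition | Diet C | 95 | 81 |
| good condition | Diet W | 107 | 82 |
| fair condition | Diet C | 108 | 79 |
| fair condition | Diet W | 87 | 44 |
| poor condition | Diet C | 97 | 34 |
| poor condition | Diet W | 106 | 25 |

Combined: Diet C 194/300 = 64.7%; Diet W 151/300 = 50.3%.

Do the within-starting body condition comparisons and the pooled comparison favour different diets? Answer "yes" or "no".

no

Within each starting body condition level (good condition 85.3% vs 76.6%; fair condition 73.1% vs 50.6%; poor condition 35.1% vs 23.6%), Diet C has the higher rate every time. Pooled: 64.7% vs 50.3% — Diet C has the higher rate overall. They agree.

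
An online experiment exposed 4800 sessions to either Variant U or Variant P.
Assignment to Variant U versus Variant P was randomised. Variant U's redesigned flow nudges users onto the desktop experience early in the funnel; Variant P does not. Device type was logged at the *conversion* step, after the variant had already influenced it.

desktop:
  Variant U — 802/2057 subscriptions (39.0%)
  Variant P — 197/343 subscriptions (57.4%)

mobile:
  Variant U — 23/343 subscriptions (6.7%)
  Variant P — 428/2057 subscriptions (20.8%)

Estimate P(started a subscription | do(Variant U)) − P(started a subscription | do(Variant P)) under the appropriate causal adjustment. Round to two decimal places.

Stratifying would compare variants among sessions the variants themselves sorted into device type groups — a form of selection on an intermediate. The unconditioned pooled rates give the total causal effect.
The causal difference is the pooled difference: 0.344 − 0.260 = +0.083.

+0.08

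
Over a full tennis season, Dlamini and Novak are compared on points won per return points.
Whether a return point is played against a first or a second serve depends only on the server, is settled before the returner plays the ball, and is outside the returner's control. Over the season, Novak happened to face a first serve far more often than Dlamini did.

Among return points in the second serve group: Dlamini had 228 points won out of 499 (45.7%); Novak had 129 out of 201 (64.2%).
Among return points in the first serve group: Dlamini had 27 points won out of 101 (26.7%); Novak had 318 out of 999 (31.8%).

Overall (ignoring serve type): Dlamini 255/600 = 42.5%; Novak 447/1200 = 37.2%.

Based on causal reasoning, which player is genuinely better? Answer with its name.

Novak

Within every serve type level Novak has the higher rate, yet pooled Dlamini does — Simpson's reversal.
Serve type is set before the player has any effect — it is not caused by the player — and it independently drives the outcome. That makes it a confounder, so the causal comparison is within serve type levels.
Within each level — second serve: 45.7% vs 64.2%; first serve: 26.7% vs 31.8% — Novak is higher every time.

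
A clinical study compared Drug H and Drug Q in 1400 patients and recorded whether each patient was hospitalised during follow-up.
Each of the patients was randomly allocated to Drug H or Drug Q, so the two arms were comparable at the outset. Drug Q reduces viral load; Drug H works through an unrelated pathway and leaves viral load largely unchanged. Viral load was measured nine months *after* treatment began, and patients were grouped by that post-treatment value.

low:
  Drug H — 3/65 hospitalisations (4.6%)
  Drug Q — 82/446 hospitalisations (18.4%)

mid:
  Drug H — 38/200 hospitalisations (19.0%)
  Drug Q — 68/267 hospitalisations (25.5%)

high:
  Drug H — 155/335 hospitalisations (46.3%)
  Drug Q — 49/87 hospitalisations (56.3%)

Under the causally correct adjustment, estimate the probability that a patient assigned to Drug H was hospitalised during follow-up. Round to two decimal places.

Within every viral load level Drug H has the lower rate, yet pooled Drug Q does — Simpson's reversal.
Viral load lies on the pathway drug → viral load → outcome, so adjusting for it blocks the indirect effect. For the total causal effect of drug, use the unadjusted pooled rates.
So P(outcome | do(Drug H)) is just the pooled rate for Drug H: 196/600 = 0.327.

0.33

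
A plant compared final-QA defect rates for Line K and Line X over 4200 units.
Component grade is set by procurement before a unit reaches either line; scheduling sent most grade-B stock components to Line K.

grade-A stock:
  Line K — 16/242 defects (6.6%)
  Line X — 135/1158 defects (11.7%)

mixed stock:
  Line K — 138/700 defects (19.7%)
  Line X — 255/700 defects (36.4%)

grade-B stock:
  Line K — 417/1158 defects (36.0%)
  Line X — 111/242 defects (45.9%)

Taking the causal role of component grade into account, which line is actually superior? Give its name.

The imbalance in component grade arose from how units were allocated, not from anything the line did; and component grade independently affects the outcome. The pooled gap is confounded — condition on component grade.
Within each level — grade-A stock: 6.6% vs 11.7%; mixed stock: 19.7% vs 36.4%; grade-B stock: 36.0% vs 45.9% — Line K is lower every time.

Line K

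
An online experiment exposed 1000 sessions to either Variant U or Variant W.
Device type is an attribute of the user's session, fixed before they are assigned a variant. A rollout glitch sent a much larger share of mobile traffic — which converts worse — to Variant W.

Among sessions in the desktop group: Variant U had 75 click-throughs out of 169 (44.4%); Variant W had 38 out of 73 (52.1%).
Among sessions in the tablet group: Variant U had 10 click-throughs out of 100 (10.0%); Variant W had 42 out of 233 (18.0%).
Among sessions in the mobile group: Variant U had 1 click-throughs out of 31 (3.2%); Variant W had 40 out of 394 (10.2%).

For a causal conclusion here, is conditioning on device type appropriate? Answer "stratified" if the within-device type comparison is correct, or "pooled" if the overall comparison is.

stratified

Within every device type level Variant W has the higher rate, yet pooled Variant U does — Simpson's reversal.
The imbalance in device type arose from how sessions were allocated, not from anything the variant did; and device type independently affects the outcome. The pooled gap is confounded — condition on device type.
Within each level — desktop: 44.4% vs 52.1%; tablet: 10.0% vs 18.0%; mobile: 3.2% vs 10.2% — Variant W is higher every time.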